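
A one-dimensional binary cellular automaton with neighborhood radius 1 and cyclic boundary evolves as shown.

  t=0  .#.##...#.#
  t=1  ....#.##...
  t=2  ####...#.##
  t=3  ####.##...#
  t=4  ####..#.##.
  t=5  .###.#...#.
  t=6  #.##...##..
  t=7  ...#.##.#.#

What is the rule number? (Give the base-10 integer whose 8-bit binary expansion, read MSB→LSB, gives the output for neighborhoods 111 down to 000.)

  nb ###: next=#  (t=2,i=0, bit7=1)
  nb ##.: next=#  (t=0,i=4, bit6=1)
  nb #.#: next=.  (t=0,i=0, bit5=0)
  nb #..: next=.  (t=0,i=5, bit4=0)
  nb .##: next=.  (t=0,i=3, bit3=0)
  nb .#.: next=.  (t=0,i=1, bit2=0)
  nb ..#: next=#  (t=0,i=7, bit1=1)
  nb ...: next=#  (t=0,i=6, bit0=1)
  bits 11000011 = 195

195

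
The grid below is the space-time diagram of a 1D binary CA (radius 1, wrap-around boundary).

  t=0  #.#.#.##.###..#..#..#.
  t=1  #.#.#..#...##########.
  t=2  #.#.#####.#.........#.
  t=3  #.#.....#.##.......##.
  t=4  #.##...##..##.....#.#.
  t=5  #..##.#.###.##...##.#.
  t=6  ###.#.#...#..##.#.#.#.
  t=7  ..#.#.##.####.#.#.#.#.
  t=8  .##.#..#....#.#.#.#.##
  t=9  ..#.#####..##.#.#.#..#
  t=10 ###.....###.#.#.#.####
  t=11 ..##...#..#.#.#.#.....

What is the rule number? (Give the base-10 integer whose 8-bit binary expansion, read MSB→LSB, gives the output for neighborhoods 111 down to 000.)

86

  nb ###: next=.  (t=0,i=10, bit7=0)
  nb ##.: next=#  (t=0,i=7, bit6=1)
  nb #.#: next=.  (t=0,i=1, bit5=0)
  nb #..: next=#  (t=0,i=12, bit4=1)
  nb .##: next=.  (t=0,i=6, bit3=0)
  nb .#.: next=#  (t=0,i=0, bit2=1)
  nb ..#: next=#  (t=0,i=13, bit1=1)
  nb ...: next=.  (t=1,i=9, bit0=0)
  bits 01010110 = 86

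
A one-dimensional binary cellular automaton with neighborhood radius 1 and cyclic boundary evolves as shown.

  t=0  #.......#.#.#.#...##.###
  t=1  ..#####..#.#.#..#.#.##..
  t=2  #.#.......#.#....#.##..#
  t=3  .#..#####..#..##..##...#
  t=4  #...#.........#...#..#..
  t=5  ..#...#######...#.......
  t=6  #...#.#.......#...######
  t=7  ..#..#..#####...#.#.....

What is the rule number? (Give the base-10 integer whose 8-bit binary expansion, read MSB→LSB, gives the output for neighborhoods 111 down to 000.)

  [7] ### => .  t=0,i=22
  [6] ##. => .  t=0,i=0
  [5] #.# => #  t=0,i=9
  [4] #.. => .  t=0,i=1
  [3] .## => #  t=0,i=18
  [2] .#. => .  t=0,i=8
  [1] ..# => .  t=0,i=7
  [0] ... => #  t=0,i=2
  bits 00101001 = 41

41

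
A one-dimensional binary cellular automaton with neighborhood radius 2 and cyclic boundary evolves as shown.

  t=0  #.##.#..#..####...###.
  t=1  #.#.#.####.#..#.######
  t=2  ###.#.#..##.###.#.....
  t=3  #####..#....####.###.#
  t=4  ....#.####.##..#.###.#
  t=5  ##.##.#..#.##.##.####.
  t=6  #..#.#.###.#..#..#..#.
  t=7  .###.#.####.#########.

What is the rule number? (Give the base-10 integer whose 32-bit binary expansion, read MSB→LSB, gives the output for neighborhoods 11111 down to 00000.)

  ##### -> .   bit 31 = 0  t=1,i=18
  ####. -> .   bit 30 = 0  t=0,i=13
  ###.# -> #   bit 29 = 1  t=0,i=20
  ###.. -> #   bit 28 = 1  t=0,i=14
  ##.## -> .   bit 27 = 0  t=2,i=11
  ##.#. -> #   bit 26 = 1  t=0,i=4
  ##..# -> .   bit 25 = 0  t=3,i=5
  ##... -> .   bit 24 = 0  t=0,i=15
  #.### -> #   bit 23 = 1  t=1,i=6
  #.##. -> #   bit 22 = 1  t=0,i=2
  #.#.# -> #   bit 21 = 1  t=0,i=0
  #.#.. -> .   bit 20 = 0  t=0,i=5
  #..## -> .   bit 19 = 0  t=0,i=10
  #..#. -> #   bit 18 = 1  t=0,i=7
  #...# -> #   bit 17 = 1  t=0,i=16
  #.... -> #   bit 16 = 1  t=2,i=18
  .#### -> .   bit 15 = 0  t=0,i=12
  .###. -> #   bit 14 = 1  t=0,i=19
  .##.# -> .   bit 13 = 0  t=0,i=3
  .##.. -> #   bit 12 = 1  t=4,i=12
  .#.## -> .   bit 11 = 0  t=0,i=1
  .#.#. -> .   bit 10 = 0  t=1,i=3
  .#..# -> #   bit 9 = 1  t=0,i=6
  .#... -> #   bit 8 = 1  t=2,i=17
  ..### -> #   bit 7 = 1  t=0,i=11
  ..##. -> .   bit 6 = 0  t=2,i=9
  ..#.# -> #   bit 5 = 1  t=1,i=14
  ..#.. -> #   bit 4 = 1  t=0,i=8
  ...## -> #   bit 3 = 1  t=0,i=17
  ...#. -> #   bit 2 = 1  t=4,i=3
  ....# -> .   bit 1 = 0  t=2,i=20
  ..... -> #   bit 0 = 1  t=2,i=19
  bits 00110100111001110101001110111101 = 887575485

887575485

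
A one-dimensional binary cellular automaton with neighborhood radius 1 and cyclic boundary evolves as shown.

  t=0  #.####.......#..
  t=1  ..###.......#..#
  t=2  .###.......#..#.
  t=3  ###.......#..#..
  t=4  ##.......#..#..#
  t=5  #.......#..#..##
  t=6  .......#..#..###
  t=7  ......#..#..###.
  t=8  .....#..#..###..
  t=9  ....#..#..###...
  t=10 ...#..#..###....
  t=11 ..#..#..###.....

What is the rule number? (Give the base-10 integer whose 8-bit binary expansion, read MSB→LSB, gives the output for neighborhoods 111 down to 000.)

138

  [7] ### => #  t=0,i=3
  [6] ##. => .  t=0,i=5
  [5] #.# => .  t=0,i=1
  [4] #.. => .  t=0,i=6
  [3] .## => #  t=0,i=2
  [2] .#. => .  t=0,i=0
  [1] ..# => #  t=0,i=12
  [0] ... => .  t=0,i=7
  bits 10001010 = 138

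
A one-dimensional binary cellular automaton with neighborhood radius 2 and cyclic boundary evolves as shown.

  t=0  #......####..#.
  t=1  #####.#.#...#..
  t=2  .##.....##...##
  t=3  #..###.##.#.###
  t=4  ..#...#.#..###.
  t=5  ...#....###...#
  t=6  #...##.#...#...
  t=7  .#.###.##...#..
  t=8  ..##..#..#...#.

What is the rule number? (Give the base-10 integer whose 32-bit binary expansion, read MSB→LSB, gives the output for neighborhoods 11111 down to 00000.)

  [31] ##### => #  t=1,i=2
  [30] ####. => .  t=0,i=9
  [29] ###.# => .  t=1,i=4
  [28] ###.. => .  t=0,i=10
  [27] ##.## => #  t=2,i=0
  [26] ##.#. => .  t=1,i=5
  [25] ##..# => .  t=0,i=11
  [24] ##... => #  t=2,i=3
  [23] #.### => #  t=3,i=12
  [22] #.##. => .  t=2,i=1
  [21] #.#.# => .  t=1,i=6
  [20] #.#.. => #  t=0,i=0
  [19] #..## => #  t=1,i=14
  [18] #..#. => #  t=0,i=12
  [17] #...# => .  t=1,i=10
  [16] #.... => #  t=0,i=2
  [15] .#### => #  t=0,i=8
  [14] .###. => .  t=3,i=4
  [13] .##.# => #  t=2,i=14
  [12] .##.. => .  t=2,i=2
  [11] .#.## => #  t=3,i=11
  [10] .#.#. => .  t=0,i=14
  [9] .#..# => #  t=1,i=13
  [8] .#... => #  t=0,i=1
  [7] ..### => .  t=0,i=7
  [6] ..##. => #  t=2,i=8
  [5] ..#.# => .  t=0,i=13
  [4] ..#.. => .  t=1,i=12
  [3] ...## => #  t=0,i=6
  [2] ...#. => .  t=1,i=11
  [1] ....# => .  t=0,i=5
  [0] ..... => #  t=0,i=3
  bits 10001001100111011010101101001001 = 2308811593

2308811593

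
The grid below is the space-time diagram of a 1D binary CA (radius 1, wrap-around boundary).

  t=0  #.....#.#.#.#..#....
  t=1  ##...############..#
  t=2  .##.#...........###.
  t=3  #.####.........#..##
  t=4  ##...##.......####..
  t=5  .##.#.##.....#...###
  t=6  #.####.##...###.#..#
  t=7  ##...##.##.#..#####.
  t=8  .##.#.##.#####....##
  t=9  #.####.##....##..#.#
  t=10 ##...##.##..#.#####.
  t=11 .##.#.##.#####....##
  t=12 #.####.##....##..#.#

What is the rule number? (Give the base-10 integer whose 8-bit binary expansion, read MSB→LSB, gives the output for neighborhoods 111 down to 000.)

  ###|.  b7=0 t=1,i=0
  ##.|#  b6=1 t=1,i=1
  #.#|#  b5=1 t=0,i=7
  #..|#  b4=1 t=0,i=1
  .##|.  b3=0 t=1,i=5
  .#.|#  b2=1 t=0,i=0
  ..#|#  b1=1 t=0,i=5
  ...|.  b0=0 t=0,i=2
  bits 01110110 = 118

118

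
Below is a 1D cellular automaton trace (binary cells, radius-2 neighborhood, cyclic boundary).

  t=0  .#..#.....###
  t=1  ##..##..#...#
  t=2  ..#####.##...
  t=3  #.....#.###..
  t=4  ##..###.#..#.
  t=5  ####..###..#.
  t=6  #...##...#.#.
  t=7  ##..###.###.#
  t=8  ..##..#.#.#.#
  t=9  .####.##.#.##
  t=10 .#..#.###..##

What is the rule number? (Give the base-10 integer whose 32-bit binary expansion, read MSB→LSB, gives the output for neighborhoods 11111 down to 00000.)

  ##### -> .   bit 31 = 0  t=2,i=4
  ####. -> .   bit 30 = 0  t=2,i=5
  ###.# -> #   bit 29 = 1  t=0,i=12
  ###.. -> .   bit 28 = 0  t=1,i=1
  ##.## -> .   bit 27 = 0  t=2,i=7
  ##.#. -> #   bit 26 = 1  t=0,i=0
  ##..# -> #   bit 25 = 1  t=1,i=2
  ##... -> #   bit 24 = 1  t=2,i=10
  #.### -> #   bit 23 = 1  t=3,i=8
  #.##. -> #   bit 22 = 1  t=2,i=8
  #.#.# -> .   bit 21 = 0  t=6,i=11
  #.#.. -> #   bit 20 = 1  t=0,i=1
  #..## -> #   bit 19 = 1  t=1,i=3
  #..#. -> .   bit 18 = 0  t=0,i=3
  #...# -> .   bit 17 = 0  t=1,i=10
  #.... -> .   bit 16 = 0  t=0,i=6
  .#### -> .   bit 15 = 0  t=2,i=3
  .###. -> .   bit 14 = 0  t=0,i=11
  .##.# -> #   bit 13 = 1  t=9,i=7
  .##.. -> #   bit 12 = 1  t=1,i=5
  .#.## -> .   bit 11 = 0  t=3,i=7
  .#.#. -> #   bit 10 = 1  t=6,i=10
  .#..# -> .   bit 9 = 0  t=0,i=2
  .#... -> #   bit 8 = 1  t=0,i=5
  ..### -> .   bit 7 = 0  t=0,i=10
  ..##. -> #   bit 6 = 1  t=1,i=4
  ..#.# -> #   bit 5 = 1  t=3,i=6
  ..#.. -> #   bit 4 = 1  t=0,i=4
  ...## -> .   bit 3 = 0  t=0,i=9
  ...#. -> #   bit 2 = 1  t=3,i=5
  ....# -> #   bit 1 = 1  t=0,i=8
  ..... -> .   bit 0 = 0  t=0,i=7
  bits 00100111110110000011010101110110 = 668480886

668480886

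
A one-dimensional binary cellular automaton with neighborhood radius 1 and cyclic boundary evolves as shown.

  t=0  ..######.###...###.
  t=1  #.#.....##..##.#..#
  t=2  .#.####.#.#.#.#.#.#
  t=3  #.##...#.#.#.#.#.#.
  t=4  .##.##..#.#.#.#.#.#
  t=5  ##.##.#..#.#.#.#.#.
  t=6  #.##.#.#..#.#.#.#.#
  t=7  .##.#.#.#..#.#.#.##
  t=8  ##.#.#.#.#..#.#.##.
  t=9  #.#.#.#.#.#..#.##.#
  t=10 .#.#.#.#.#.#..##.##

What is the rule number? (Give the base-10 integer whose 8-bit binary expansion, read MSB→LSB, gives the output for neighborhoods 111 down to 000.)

57

  nb ###: next=.  (t=0,i=3, bit7=0)
  nb ##.: next=.  (t=0,i=7, bit6=0)
  nb #.#: next=#  (t=0,i=8, bit5=1)
  nb #..: next=#  (t=0,i=12, bit4=1)
  nb .##: next=#  (t=0,i=2, bit3=1)
  nb .#.: next=.  (t=1,i=2, bit2=0)
  nb ..#: next=.  (t=0,i=1, bit1=0)
  nb ...: next=#  (t=0,i=0, bit0=1)
  bits 00111001 = 57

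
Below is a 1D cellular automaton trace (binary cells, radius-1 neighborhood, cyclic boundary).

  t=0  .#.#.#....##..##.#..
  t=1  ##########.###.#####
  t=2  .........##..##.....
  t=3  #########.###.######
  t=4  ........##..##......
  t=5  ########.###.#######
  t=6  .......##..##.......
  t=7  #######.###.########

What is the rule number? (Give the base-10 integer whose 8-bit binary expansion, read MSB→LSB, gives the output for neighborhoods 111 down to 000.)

  nb ###: next=.  (t=1,i=0, bit7=0)
  nb ##.: next=#  (t=0,i=11, bit6=1)
  nb #.#: next=#  (t=0,i=2, bit5=1)
  nb #..: next=#  (t=0,i=6, bit4=1)
  nb .##: next=.  (t=0,i=10, bit3=0)
  nb .#.: next=#  (t=0,i=1, bit2=1)
  nb ..#: next=#  (t=0,i=0, bit1=1)
  nb ...: next=#  (t=0,i=7, bit0=1)
  bits 01110111 = 119

119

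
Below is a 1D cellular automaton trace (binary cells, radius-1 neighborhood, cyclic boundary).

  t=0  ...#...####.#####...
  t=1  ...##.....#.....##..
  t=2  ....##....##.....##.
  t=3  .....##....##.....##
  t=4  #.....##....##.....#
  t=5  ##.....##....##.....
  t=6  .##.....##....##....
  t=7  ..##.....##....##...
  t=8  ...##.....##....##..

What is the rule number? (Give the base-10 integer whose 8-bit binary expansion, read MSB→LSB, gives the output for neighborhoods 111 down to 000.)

84

  ### -> .   bit 7 = 0  t=0,i=8
  ##. -> #   bit 6 = 1  t=0,i=10
  #.# -> .   bit 5 = 0  t=0,i=11
  #.. -> #   bit 4 = 1  t=0,i=4
  .## -> .   bit 3 = 0  t=0,i=7
  .#. -> #   bit 2 = 1  t=0,i=3
  ..# -> .   bit 1 = 0  t=0,i=2
  ... -> .   bit 0 = 0  t=0,i=0
  bits 01010100 = 84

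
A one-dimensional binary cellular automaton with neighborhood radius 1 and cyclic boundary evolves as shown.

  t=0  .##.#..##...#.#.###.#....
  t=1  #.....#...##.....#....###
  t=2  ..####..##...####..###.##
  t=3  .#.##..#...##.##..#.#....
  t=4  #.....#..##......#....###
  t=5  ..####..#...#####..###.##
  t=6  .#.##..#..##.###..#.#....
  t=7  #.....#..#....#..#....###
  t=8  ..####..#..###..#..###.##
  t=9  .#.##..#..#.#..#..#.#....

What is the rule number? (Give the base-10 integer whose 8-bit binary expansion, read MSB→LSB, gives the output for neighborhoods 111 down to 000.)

  [7] ### => #  t=0,i=17
  [6] ##. => .  t=0,i=2
  [5] #.# => .  t=0,i=3
  [4] #.. => .  t=0,i=5
  [3] .## => .  t=0,i=1
  [2] .#. => .  t=0,i=4
  [1] ..# => #  t=0,i=0
  [0] ... => #  t=0,i=10
  bits 10000011 = 131

131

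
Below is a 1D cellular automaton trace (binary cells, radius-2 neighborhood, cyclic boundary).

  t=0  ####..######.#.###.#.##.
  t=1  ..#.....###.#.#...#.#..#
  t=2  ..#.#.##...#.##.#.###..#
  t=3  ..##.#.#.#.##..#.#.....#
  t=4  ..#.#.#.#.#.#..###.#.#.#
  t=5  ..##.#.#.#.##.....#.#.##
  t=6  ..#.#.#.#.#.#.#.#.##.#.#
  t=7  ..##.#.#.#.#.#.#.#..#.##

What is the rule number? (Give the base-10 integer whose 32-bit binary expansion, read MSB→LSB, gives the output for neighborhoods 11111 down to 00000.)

  nb #####: next=#  (t=0,i=8, bit31=1)
  nb ####.: next=#  (t=0,i=2, bit30=1)
  nb ###.#: next=.  (t=0,i=11, bit29=0)
  nb ###..: next=.  (t=0,i=3, bit28=0)
  nb ##.##: next=#  (t=0,i=23, bit27=1)
  nb ##.#.: next=#  (t=0,i=12, bit26=1)
  nb ##..#: next=.  (t=0,i=4, bit25=0)
  nb ##...: next=.  (t=2,i=8, bit24=0)
  nb #.###: next=.  (t=0,i=0, bit23=0)
  nb #.##.: next=.  (t=0,i=21, bit22=0)
  nb #.#.#: next=.  (t=0,i=13, bit21=0)
  nb #.#..: next=#  (t=1,i=14, bit20=1)
  nb #..##: next=.  (t=0,i=5, bit19=0)
  nb #..#.: next=.  (t=1,i=1, bit18=0)
  nb #...#: next=#  (t=1,i=16, bit17=1)
  nb #....: next=#  (t=1,i=4, bit16=1)
  nb .####: next=.  (t=0,i=1, bit15=0)
  nb .###.: next=.  (t=0,i=16, bit14=0)
  nb .##.#: next=.  (t=0,i=22, bit13=0)
  nb .##..: next=#  (t=2,i=7, bit12=1)
  nb .#.##: next=#  (t=0,i=14, bit11=1)
  nb .#.#.: next=#  (t=1,i=13, bit10=1)
  nb .#..#: next=.  (t=1,i=0, bit9=0)
  nb .#...: next=.  (t=1,i=3, bit8=0)
  nb ..###: next=.  (t=0,i=6, bit7=0)
  nb ..##.: next=#  (t=3,i=2, bit6=1)
  nb ..#.#: next=#  (t=1,i=18, bit5=1)
  nb ..#..: next=#  (t=1,i=2, bit4=1)
  nb ...##: next=#  (t=1,i=7, bit3=1)
  nb ...#.: next=.  (t=1,i=17, bit2=0)
  nb ....#: next=#  (t=1,i=6, bit1=1)
  nb .....: next=.  (t=1,i=5, bit0=0)
  bits 11001100000100110001110001111010 = 3423804538

3423804538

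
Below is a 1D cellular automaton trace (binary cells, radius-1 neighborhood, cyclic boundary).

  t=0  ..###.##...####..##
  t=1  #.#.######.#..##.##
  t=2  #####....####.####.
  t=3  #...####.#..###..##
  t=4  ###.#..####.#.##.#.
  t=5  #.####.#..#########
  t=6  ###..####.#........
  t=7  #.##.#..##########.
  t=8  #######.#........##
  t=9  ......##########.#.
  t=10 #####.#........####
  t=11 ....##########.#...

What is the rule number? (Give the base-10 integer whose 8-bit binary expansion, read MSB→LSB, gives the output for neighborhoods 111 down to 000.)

125

  ### -> .   bit 7 = 0  t=0,i=3
  ##. -> #   bit 6 = 1  t=0,i=4
  #.# -> #   bit 5 = 1  t=0,i=5
  #.. -> #   bit 4 = 1  t=0,i=0
  .## -> #   bit 3 = 1  t=0,i=2
  .#. -> #   bit 2 = 1  t=1,i=2
  ..# -> .   bit 1 = 0  t=0,i=1
  ... -> #   bit 0 = 1  t=0,i=9
  bits 01111101 = 125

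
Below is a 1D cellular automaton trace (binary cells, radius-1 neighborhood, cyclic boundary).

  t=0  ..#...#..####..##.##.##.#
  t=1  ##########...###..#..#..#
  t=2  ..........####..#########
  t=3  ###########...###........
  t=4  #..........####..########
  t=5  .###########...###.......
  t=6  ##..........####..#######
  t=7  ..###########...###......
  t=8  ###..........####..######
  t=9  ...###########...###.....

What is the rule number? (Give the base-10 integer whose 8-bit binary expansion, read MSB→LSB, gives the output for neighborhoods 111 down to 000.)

31

  ###|.  b7=0 t=0,i=10
  ##.|.  b6=0 t=0,i=12
  #.#|.  b5=0 t=0,i=17
  #..|#  b4=1 t=0,i=0
  .##|#  b3=1 t=0,i=9
  .#.|#  b2=1 t=0,i=2
  ..#|#  b1=1 t=0,i=1
  ...|#  b0=1 t=0,i=4
  bits 00011111 = 31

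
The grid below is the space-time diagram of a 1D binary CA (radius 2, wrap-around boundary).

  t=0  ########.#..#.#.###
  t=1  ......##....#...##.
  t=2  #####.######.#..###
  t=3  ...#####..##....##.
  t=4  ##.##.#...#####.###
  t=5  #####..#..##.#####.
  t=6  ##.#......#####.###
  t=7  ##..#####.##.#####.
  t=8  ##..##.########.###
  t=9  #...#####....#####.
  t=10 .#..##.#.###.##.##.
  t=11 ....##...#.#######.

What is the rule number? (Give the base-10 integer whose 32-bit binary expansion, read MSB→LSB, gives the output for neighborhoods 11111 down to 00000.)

  [31] ##### => .  t=0,i=0
  [30] ####. => #  t=0,i=6
  [29] ###.# => #  t=0,i=7
  [28] ###.. => .  t=3,i=7
  [27] ##.## => #  t=2,i=5
  [26] ##.#. => .  t=0,i=8
  [25] ##..# => .  t=3,i=8
  [24] ##... => #  t=1,i=8
  [23] #.### => #  t=0,i=16
  [22] #.##. => #  t=4,i=3
  [21] #.#.# => .  t=0,i=14
  [20] #.#.. => .  t=0,i=9
  [19] #..## => .  t=2,i=15
  [18] #..#. => .  t=0,i=11
  [17] #...# => .  t=1,i=14
  [16] #.... => #  t=1,i=0
  [15] .#### => #  t=0,i=17
  [14] .###. => .  t=10,i=10
  [13] .##.# => #  t=4,i=4
  [12] .##.. => #  t=1,i=7
  [11] .#.## => .  t=0,i=15
  [10] .#.#. => .  t=0,i=13
  [9] .#..# => .  t=0,i=10
  [8] .#... => #  t=1,i=13
  [7] ..### => #  t=2,i=16
  [6] ..##. => #  t=1,i=6
  [5] ..#.# => #  t=0,i=12
  [4] ..#.. => .  t=1,i=12
  [3] ...## => .  t=1,i=5
  [2] ...#. => #  t=1,i=11
  [1] ....# => #  t=1,i=4
  [0] ..... => #  t=1,i=1
  bits 01101001110000011011000111100111 = 1774301671

1774301671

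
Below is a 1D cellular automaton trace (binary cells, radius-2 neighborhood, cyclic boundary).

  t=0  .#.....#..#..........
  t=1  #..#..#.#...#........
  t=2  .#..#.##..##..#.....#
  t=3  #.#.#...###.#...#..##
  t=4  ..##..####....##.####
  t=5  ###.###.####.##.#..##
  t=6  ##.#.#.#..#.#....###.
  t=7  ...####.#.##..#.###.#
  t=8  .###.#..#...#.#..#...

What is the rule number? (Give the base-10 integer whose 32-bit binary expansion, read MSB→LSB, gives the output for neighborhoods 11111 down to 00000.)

3677046508

  nb #####: next=#  (t=5,i=0, bit31=1)
  nb ####.: next=#  (t=4,i=8, bit30=1)
  nb ###.#: next=.  (t=3,i=0, bit29=0)
  nb ###..: next=#  (t=4,i=9, bit28=1)
  nb ##.##: next=#  (t=4,i=16, bit27=1)
  nb ##.#.: next=.  (t=3,i=1, bit26=0)
  nb ##..#: next=#  (t=2,i=8, bit25=1)
  nb ##...: next=#  (t=4,i=10, bit24=1)
  nb #.###: next=.  (t=4,i=17, bit23=0)
  nb #.##.: next=.  (t=2,i=6, bit22=0)
  nb #.#.#: next=#  (t=3,i=2, bit21=1)
  nb #.#..: next=.  (t=1,i=8, bit20=0)
  nb #..##: next=#  (t=2,i=9, bit19=1)
  nb #..#.: next=.  (t=0,i=9, bit18=0)
  nb #...#: next=#  (t=1,i=10, bit17=1)
  nb #....: next=#  (t=0,i=3, bit16=1)
  nb .####: next=.  (t=4,i=7, bit15=0)
  nb .###.: next=#  (t=3,i=9, bit14=1)
  nb .##.#: next=.  (t=4,i=15, bit13=0)
  nb .##..: next=.  (t=2,i=7, bit12=0)
  nb .#.##: next=.  (t=2,i=5, bit11=0)
  nb .#.#.: next=#  (t=1,i=7, bit10=1)
  nb .#..#: next=#  (t=0,i=8, bit9=1)
  nb .#...: next=.  (t=0,i=2, bit8=0)
  nb ..###: next=#  (t=3,i=8, bit7=1)
  nb ..##.: next=#  (t=2,i=10, bit6=1)
  nb ..#.#: next=#  (t=1,i=6, bit5=1)
  nb ..#..: next=.  (t=0,i=1, bit4=0)
  nb ...##: next=#  (t=3,i=7, bit3=1)
  nb ...#.: next=#  (t=0,i=0, bit2=1)
  nb ....#: next=.  (t=0,i=5, bit1=0)
  nb .....: next=.  (t=0,i=4, bit0=0)
  bits 11011011001010110100011011101100 = 3677046508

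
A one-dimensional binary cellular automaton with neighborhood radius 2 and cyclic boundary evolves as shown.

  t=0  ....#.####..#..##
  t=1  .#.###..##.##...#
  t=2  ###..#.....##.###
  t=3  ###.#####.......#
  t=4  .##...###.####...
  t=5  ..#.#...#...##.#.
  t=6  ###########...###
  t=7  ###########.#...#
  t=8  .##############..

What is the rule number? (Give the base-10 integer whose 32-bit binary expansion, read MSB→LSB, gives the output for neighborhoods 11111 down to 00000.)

4101446965

  ##### -> #   bit 31 = 1  t=2,i=0
  ####. -> #   bit 30 = 1  t=0,i=8
  ###.# -> #   bit 29 = 1  t=3,i=2
  ###.. -> #   bit 28 = 1  t=0,i=9
  ##.## -> .   bit 27 = 0  t=1,i=10
  ##.#. -> #   bit 26 = 1  t=5,i=14
  ##..# -> .   bit 25 = 0  t=0,i=10
  ##... -> .   bit 24 = 0  t=0,i=0
  #.### -> .   bit 23 = 0  t=0,i=6
  #.##. -> #   bit 22 = 1  t=1,i=11
  #.#.# -> #   bit 21 = 1  t=1,i=1
  #.#.. -> #   bit 20 = 1  t=5,i=4
  #..## -> .   bit 19 = 0  t=0,i=14
  #..#. -> #   bit 18 = 1  t=0,i=11
  #...# -> #   bit 17 = 1  t=1,i=14
  #.... -> #   bit 16 = 1  t=0,i=1
  .#### -> .   bit 15 = 0  t=0,i=7
  .###. -> .   bit 14 = 0  t=1,i=4
  .##.# -> .   bit 13 = 0  t=1,i=9
  .##.. -> #   bit 12 = 1  t=0,i=16
  .#.## -> #   bit 11 = 1  t=0,i=5
  .#.#. -> #   bit 10 = 1  t=1,i=0
  .#..# -> .   bit 9 = 0  t=0,i=13
  .#... -> #   bit 8 = 1  t=2,i=6
  ..### -> .   bit 7 = 0  t=3,i=16
  ..##. -> .   bit 6 = 0  t=0,i=15
  ..#.# -> #   bit 5 = 1  t=0,i=4
  ..#.. -> #   bit 4 = 1  t=0,i=12
  ...## -> .   bit 3 = 0  t=2,i=10
  ...#. -> #   bit 2 = 1  t=0,i=3
  ....# -> .   bit 1 = 0  t=0,i=2
  ..... -> #   bit 0 = 1  t=2,i=8
  bits 11110100011101110001110100110101 = 4101446965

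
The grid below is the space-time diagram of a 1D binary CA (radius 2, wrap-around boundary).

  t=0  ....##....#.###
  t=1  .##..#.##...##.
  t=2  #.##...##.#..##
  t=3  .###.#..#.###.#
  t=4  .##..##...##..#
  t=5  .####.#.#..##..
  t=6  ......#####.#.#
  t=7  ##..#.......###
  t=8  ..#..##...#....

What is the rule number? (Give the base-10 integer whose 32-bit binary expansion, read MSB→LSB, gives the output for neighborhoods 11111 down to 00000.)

184252162

  ##### -> .   bit 31 = 0  t=6,i=8
  ####. -> .   bit 30 = 0  t=5,i=3
  ###.# -> .   bit 29 = 0  t=2,i=0
  ###.. -> .   bit 28 = 0  t=0,i=14
  ##.## -> #   bit 27 = 1  t=2,i=1
  ##.#. -> .   bit 26 = 0  t=2,i=9
  ##..# -> #   bit 25 = 1  t=1,i=3
  ##... -> .   bit 24 = 0  t=0,i=0
  #.### -> #   bit 23 = 1  t=0,i=12
  #.##. -> #   bit 22 = 1  t=1,i=7
  #.#.# -> #   bit 21 = 1  t=3,i=14
  #.#.. -> #   bit 20 = 1  t=2,i=10
  #..## -> #   bit 19 = 1  t=1,i=0
  #..#. -> .   bit 18 = 0  t=1,i=4
  #...# -> #   bit 17 = 1  t=1,i=10
  #.... -> #   bit 16 = 1  t=0,i=1
  .#### -> .   bit 15 = 0  t=5,i=2
  .###. -> #   bit 14 = 1  t=0,i=13
  .##.# -> #   bit 13 = 1  t=2,i=8
  .##.. -> #   bit 12 = 1  t=0,i=5
  .#.## -> .   bit 11 = 0  t=0,i=11
  .#.#. -> #   bit 10 = 1  t=5,i=7
  .#..# -> #   bit 9 = 1  t=2,i=11
  .#... -> #   bit 8 = 1  t=6,i=0
  ..### -> .   bit 7 = 0  t=2,i=13
  ..##. -> .   bit 6 = 0  t=0,i=4
  ..#.# -> .   bit 5 = 0  t=0,i=10
  ..#.. -> .   bit 4 = 0  t=7,i=4
  ...## -> .   bit 3 = 0  t=0,i=3
  ...#. -> .   bit 2 = 0  t=0,i=9
  ....# -> #   bit 1 = 1  t=0,i=2
  ..... -> .   bit 0 = 0  t=6,i=2
  bits 00001010111110110111011100000010 = 184252162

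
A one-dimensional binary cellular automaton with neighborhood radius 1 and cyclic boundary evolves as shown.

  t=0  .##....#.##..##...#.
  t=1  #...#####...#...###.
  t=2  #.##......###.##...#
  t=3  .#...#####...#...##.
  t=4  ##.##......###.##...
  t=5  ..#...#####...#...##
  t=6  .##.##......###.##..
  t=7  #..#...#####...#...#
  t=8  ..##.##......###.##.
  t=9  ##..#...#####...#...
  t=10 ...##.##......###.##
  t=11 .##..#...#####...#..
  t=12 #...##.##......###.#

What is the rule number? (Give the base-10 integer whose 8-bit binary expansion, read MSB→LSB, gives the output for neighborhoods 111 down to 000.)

39

  ###|.  b7=0 t=1,i=5
  ##.|.  b6=0 t=0,i=2
  #.#|#  b5=1 t=0,i=8
  #..|.  b4=0 t=0,i=3
  .##|.  b3=0 t=0,i=1
  .#.|#  b2=1 t=0,i=7
  ..#|#  b1=1 t=0,i=0
  ...|#  b0=1 t=0,i=4
  bits 00100111 = 39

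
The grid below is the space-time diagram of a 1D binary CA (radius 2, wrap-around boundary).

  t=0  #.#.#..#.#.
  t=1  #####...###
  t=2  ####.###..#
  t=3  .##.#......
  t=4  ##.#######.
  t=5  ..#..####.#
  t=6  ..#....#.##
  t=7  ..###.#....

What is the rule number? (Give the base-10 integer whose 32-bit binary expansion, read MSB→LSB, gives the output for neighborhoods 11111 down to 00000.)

3442672989

  nb #####: next=#  (t=1,i=0, bit31=1)
  nb ####.: next=#  (t=1,i=3, bit30=1)
  nb ###.#: next=.  (t=2,i=3, bit29=0)
  nb ###..: next=.  (t=1,i=4, bit28=0)
  nb ##.##: next=#  (t=2,i=4, bit27=1)
  nb ##.#.: next=#  (t=3,i=3, bit26=1)
  nb ##..#: next=.  (t=2,i=8, bit25=0)
  nb ##...: next=#  (t=1,i=5, bit24=1)
  nb #.###: next=.  (t=2,i=5, bit23=0)
  nb #.##.: next=.  (t=4,i=0, bit22=0)
  nb #.#.#: next=#  (t=0,i=0, bit21=1)
  nb #.#..: next=#  (t=0,i=4, bit20=1)
  nb #..##: next=.  (t=2,i=9, bit19=0)
  nb #..#.: next=.  (t=0,i=6, bit18=0)
  nb #...#: next=#  (t=1,i=6, bit17=1)
  nb #....: next=#  (t=3,i=6, bit16=1)
  nb .####: next=.  (t=1,i=9, bit15=0)
  nb .###.: next=.  (t=2,i=6, bit14=0)
  nb .##.#: next=.  (t=3,i=2, bit13=0)
  nb .##..: next=.  (t=6,i=10, bit12=0)
  nb .#.##: next=.  (t=6,i=8, bit11=0)
  nb .#.#.: next=#  (t=0,i=1, bit10=1)
  nb .#..#: next=.  (t=0,i=5, bit9=0)
  nb .#...: next=#  (t=3,i=5, bit8=1)
  nb ..###: next=.  (t=1,i=8, bit7=0)
  nb ..##.: next=#  (t=3,i=1, bit6=1)
  nb ..#.#: next=.  (t=0,i=7, bit5=0)
  nb ..#..: next=#  (t=5,i=2, bit4=1)
  nb ...##: next=#  (t=1,i=7, bit3=1)
  nb ...#.: next=#  (t=6,i=6, bit2=1)
  nb ....#: next=.  (t=3,i=10, bit1=0)
  nb .....: next=#  (t=3,i=7, bit0=1)
  bits 11001101001100110000010101011101 = 3442672989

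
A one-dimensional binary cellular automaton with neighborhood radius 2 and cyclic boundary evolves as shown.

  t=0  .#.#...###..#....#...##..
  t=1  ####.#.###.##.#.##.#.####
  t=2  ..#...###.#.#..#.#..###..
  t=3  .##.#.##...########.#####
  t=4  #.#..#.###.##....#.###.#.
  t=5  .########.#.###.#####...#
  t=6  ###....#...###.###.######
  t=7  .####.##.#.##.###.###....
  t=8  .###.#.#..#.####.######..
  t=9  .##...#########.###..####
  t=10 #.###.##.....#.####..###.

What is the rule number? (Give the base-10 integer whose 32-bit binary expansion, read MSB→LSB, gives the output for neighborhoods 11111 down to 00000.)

1503133428

  [31] ##### => .  t=1,i=0
  [30] ####. => #  t=1,i=2
  [29] ###.# => .  t=1,i=3
  [28] ###.. => #  t=0,i=9
  [27] ##.## => #  t=1,i=10
  [26] ##.#. => .  t=1,i=4
  [25] ##..# => .  t=0,i=10
  [24] ##... => #  t=0,i=23
  [23] #.### => #  t=1,i=7
  [22] #.##. => .  t=1,i=11
  [21] #.#.# => .  t=1,i=5
  [20] #.#.. => #  t=0,i=3
  [19] #..## => .  t=2,i=19
  [18] #..#. => #  t=0,i=11
  [17] #...# => #  t=0,i=5
  [16] #.... => #  t=0,i=14
  [15] .#### => #  t=1,i=22
  [14] .###. => #  t=0,i=8
  [13] .##.# => #  t=1,i=12
  [12] .##.. => #  t=0,i=22
  [11] .#.## => #  t=1,i=6
  [10] .#.#. => #  t=0,i=2
  [9] .#..# => #  t=2,i=13
  [8] .#... => .  t=0,i=4
  [7] ..### => #  t=0,i=7
  [6] ..##. => #  t=0,i=21
  [5] ..#.# => #  t=0,i=1
  [4] ..#.. => #  t=0,i=12
  [3] ...## => .  t=0,i=6
  [2] ...#. => #  t=0,i=0
  [1] ....# => .  t=0,i=15
  [0] ..... => .  t=7,i=23
  bits 01011001100101111111111011110100 = 1503133428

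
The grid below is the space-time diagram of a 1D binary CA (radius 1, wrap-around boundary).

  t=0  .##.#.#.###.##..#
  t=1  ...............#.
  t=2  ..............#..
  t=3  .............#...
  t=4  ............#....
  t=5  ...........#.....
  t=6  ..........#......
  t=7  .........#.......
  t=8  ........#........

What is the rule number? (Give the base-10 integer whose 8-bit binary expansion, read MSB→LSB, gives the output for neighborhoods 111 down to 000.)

  ###|.  b7=0 t=0,i=9
  ##.|.  b6=0 t=0,i=2
  #.#|.  b5=0 t=0,i=0
  #..|.  b4=0 t=0,i=14
  .##|.  b3=0 t=0,i=1
  .#.|.  b2=0 t=0,i=4
  ..#|#  b1=1 t=0,i=15
  ...|.  b0=0 t=1,i=0
  bits 00000010 = 2

2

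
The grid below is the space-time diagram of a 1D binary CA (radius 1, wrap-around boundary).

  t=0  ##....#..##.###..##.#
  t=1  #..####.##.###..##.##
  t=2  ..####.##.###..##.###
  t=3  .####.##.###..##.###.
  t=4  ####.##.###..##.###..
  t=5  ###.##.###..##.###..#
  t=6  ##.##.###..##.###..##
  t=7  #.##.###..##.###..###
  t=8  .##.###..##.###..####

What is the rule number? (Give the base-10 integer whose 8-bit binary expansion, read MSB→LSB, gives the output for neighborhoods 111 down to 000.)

  ### -> #   bit 7 = 1  t=0,i=0
  ##. -> .   bit 6 = 0  t=0,i=1
  #.# -> #   bit 5 = 1  t=0,i=11
  #.. -> .   bit 4 = 0  t=0,i=2
  .## -> #   bit 3 = 1  t=0,i=9
  .#. -> #   bit 2 = 1  t=0,i=6
  ..# -> #   bit 1 = 1  t=0,i=5
  ... -> #   bit 0 = 1  t=0,i=3
  bits 10101111 = 175

175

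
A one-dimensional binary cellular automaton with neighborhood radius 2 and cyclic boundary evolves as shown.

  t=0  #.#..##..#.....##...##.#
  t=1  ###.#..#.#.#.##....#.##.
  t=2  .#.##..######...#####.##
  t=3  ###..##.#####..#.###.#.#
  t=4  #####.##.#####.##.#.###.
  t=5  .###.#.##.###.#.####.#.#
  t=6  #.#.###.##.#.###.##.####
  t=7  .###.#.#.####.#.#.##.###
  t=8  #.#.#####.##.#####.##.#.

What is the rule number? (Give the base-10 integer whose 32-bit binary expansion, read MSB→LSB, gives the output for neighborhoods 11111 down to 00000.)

  nb #####: next=#  (t=2,i=9, bit31=1)
  nb ####.: next=#  (t=2,i=11, bit30=1)
  nb ###.#: next=.  (t=1,i=2, bit29=0)
  nb ###..: next=#  (t=2,i=12, bit28=1)
  nb ##.##: next=#  (t=0,i=22, bit27=1)
  nb ##.#.: next=#  (t=0,i=1, bit26=1)
  nb ##..#: next=#  (t=0,i=7, bit25=1)
  nb ##...: next=.  (t=0,i=17, bit24=0)
  nb #.###: next=.  (t=1,i=0, bit23=0)
  nb #.##.: next=.  (t=0,i=23, bit22=0)
  nb #.#.#: next=#  (t=1,i=9, bit21=1)
  nb #.#..: next=#  (t=0,i=2, bit20=1)
  nb #..##: next=#  (t=0,i=4, bit19=1)
  nb #..#.: next=.  (t=0,i=8, bit18=0)
  nb #...#: next=.  (t=0,i=18, bit17=0)
  nb #....: next=#  (t=0,i=11, bit16=1)
  nb .####: next=#  (t=2,i=8, bit15=1)
  nb .###.: next=#  (t=1,i=1, bit14=1)
  nb .##.#: next=#  (t=0,i=0, bit13=1)
  nb .##..: next=.  (t=0,i=6, bit12=0)
  nb .#.##: next=#  (t=1,i=12, bit11=1)
  nb .#.#.: next=#  (t=1,i=8, bit10=1)
  nb .#..#: next=.  (t=0,i=3, bit9=0)
  nb .#...: next=.  (t=0,i=10, bit8=0)
  nb ..###: next=.  (t=2,i=7, bit7=0)
  nb ..##.: next=.  (t=0,i=5, bit6=0)
  nb ..#.#: next=#  (t=1,i=7, bit5=1)
  nb ..#..: next=#  (t=0,i=9, bit4=1)
  nb ...##: next=#  (t=0,i=14, bit3=1)
  nb ...#.: next=#  (t=1,i=18, bit2=1)
  nb ....#: next=#  (t=0,i=13, bit1=1)
  nb .....: next=.  (t=0,i=12, bit0=0)
  bits 11011110001110011110110000111110 = 3728337982

3728337982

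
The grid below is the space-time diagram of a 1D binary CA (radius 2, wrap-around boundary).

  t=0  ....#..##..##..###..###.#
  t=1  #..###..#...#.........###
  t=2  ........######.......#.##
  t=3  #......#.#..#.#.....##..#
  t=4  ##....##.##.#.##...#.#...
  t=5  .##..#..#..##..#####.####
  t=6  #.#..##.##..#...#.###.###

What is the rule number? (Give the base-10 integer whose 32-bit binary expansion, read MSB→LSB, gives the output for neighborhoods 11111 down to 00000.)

1832031036

  ##### -> .   bit 31 = 0  t=2,i=10
  ####. -> #   bit 30 = 1  t=1,i=24
  ###.# -> #   bit 29 = 1  t=0,i=22
  ###.. -> .   bit 28 = 0  t=0,i=17
  ##.## -> #   bit 27 = 1  t=4,i=8
  ##.#. -> #   bit 26 = 1  t=0,i=23
  ##..# -> .   bit 25 = 0  t=0,i=9
  ##... -> #   bit 24 = 1  t=2,i=0
  #.### -> .   bit 23 = 0  t=5,i=21
  #.##. -> .   bit 22 = 0  t=2,i=23
  #.#.# -> #   bit 21 = 1  t=4,i=12
  #.#.. -> #   bit 20 = 1  t=0,i=24
  #..## -> .   bit 19 = 0  t=0,i=6
  #..#. -> .   bit 18 = 0  t=1,i=7
  #...# -> #   bit 17 = 1  t=1,i=10
  #.... -> .   bit 16 = 0  t=0,i=1
  .#### -> #   bit 15 = 1  t=1,i=23
  .###. -> .   bit 14 = 0  t=0,i=16
  .##.# -> .   bit 13 = 0  t=4,i=7
  .##.. -> #   bit 12 = 1  t=0,i=8
  .#.## -> .   bit 11 = 0  t=2,i=22
  .#.#. -> .   bit 10 = 0  t=3,i=8
  .#..# -> #   bit 9 = 1  t=0,i=5
  .#... -> #   bit 8 = 1  t=0,i=0
  ..### -> .   bit 7 = 0  t=0,i=15
  ..##. -> .   bit 6 = 0  t=0,i=7
  ..#.# -> #   bit 5 = 1  t=2,i=21
  ..#.. -> #   bit 4 = 1  t=0,i=4
  ...## -> #   bit 3 = 1  t=1,i=21
  ...#. -> #   bit 2 = 1  t=0,i=3
  ....# -> .   bit 1 = 0  t=0,i=2
  ..... -> .   bit 0 = 0  t=1,i=15
  bits 01101101001100101001001100111100 = 1832031036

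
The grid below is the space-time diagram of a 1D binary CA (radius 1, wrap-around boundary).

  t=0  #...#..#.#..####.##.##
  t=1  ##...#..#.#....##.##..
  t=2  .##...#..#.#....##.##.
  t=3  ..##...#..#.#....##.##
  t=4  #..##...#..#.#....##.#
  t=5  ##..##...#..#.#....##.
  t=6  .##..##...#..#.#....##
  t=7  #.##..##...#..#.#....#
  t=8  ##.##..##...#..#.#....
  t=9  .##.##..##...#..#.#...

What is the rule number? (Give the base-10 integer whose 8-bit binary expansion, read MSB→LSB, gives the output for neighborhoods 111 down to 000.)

112

  nb ###: next=.  (t=0,i=13, bit7=0)
  nb ##.: next=#  (t=0,i=0, bit6=1)
  nb #.#: next=#  (t=0,i=8, bit5=1)
  nb #..: next=#  (t=0,i=1, bit4=1)
  nb .##: next=.  (t=0,i=12, bit3=0)
  nb .#.: next=.  (t=0,i=4, bit2=0)
  nb ..#: next=.  (t=0,i=3, bit1=0)
  nb ...: next=.  (t=0,i=2, bit0=0)
  bits 01110000 = 112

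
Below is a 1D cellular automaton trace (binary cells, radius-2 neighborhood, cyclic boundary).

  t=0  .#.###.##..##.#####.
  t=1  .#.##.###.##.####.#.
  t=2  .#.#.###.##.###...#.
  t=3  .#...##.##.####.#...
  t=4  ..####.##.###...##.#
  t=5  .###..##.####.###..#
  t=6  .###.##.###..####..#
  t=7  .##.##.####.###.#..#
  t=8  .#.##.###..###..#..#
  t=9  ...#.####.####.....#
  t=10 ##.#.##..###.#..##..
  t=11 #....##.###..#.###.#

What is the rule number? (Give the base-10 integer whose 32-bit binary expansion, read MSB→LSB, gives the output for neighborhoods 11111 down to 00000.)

  #####|#  b31=1 t=0,i=16
  ####.|.  b30=0 t=0,i=17
  ###.#|.  b29=0 t=0,i=5
  ###..|#  b28=1 t=0,i=18
  ##.##|#  b27=1 t=0,i=6
  ##.#.|.  b26=0 t=1,i=17
  ##..#|.  b25=0 t=0,i=9
  ##...|.  b24=0 t=2,i=15
  #.###|#  b23=1 t=0,i=3
  #.##.|#  b22=1 t=0,i=7
  #.#.#|.  b21=0 t=2,i=3
  #.#..|#  b20=1 t=1,i=18
  #..##|#  b19=1 t=0,i=10
  #..#.|.  b18=0 t=0,i=0
  #...#|#  b17=1 t=2,i=16
  #....|.  b16=0 t=3,i=18
  .####|#  b15=1 t=0,i=15
  .###.|#  b14=1 t=0,i=4
  .##.#|.  b13=0 t=0,i=12
  .##..|#  b12=1 t=0,i=8
  .#.##|.  b11=0 t=0,i=2
  .#.#.|.  b10=0 t=2,i=2
  .#..#|.  b9=0 t=1,i=19
  .#...|#  b8=1 t=3,i=2
  ..###|#  b7=1 t=4,i=2
  ..##.|#  b6=1 t=0,i=11
  ..#.#|#  b5=1 t=0,i=1
  ..#..|.  b4=0 t=2,i=18
  ...##|#  b3=1 t=3,i=4
  ...#.|.  b2=0 t=2,i=17
  ....#|#  b1=1 t=3,i=19
  .....|#  b0=1 t=9,i=16
  bits 10011000110110101101000111101011 = 2564477419

2564477419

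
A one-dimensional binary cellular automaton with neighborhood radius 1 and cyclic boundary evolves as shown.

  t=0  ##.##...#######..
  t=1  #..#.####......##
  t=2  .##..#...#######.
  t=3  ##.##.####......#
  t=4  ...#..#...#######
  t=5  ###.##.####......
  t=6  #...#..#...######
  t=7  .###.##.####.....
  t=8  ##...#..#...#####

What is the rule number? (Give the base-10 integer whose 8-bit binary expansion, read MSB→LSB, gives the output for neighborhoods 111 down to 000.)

27

  nb ###: next=.  (t=0,i=9, bit7=0)
  nb ##.: next=.  (t=0,i=1, bit6=0)
  nb #.#: next=.  (t=0,i=2, bit5=0)
  nb #..: next=#  (t=0,i=5, bit4=1)
  nb .##: next=#  (t=0,i=0, bit3=1)
  nb .#.: next=.  (t=1,i=3, bit2=0)
  nb ..#: next=#  (t=0,i=7, bit1=1)
  nb ...: next=#  (t=0,i=6, bit0=1)
  bits 00011011 = 27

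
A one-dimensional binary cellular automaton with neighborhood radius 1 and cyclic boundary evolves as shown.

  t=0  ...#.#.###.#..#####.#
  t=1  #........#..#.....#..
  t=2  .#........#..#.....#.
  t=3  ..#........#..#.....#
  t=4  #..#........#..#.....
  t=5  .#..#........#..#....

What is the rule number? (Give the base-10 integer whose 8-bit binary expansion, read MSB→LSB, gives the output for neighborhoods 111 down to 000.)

80

  nb ###: next=.  (t=0,i=8, bit7=0)
  nb ##.: next=#  (t=0,i=9, bit6=1)
  nb #.#: next=.  (t=0,i=4, bit5=0)
  nb #..: next=#  (t=0,i=0, bit4=1)
  nb .##: next=.  (t=0,i=7, bit3=0)
  nb .#.: next=.  (t=0,i=3, bit2=0)
  nb ..#: next=.  (t=0,i=2, bit1=0)
  nb ...: next=.  (t=0,i=1, bit0=0)
  bits 01010000 = 80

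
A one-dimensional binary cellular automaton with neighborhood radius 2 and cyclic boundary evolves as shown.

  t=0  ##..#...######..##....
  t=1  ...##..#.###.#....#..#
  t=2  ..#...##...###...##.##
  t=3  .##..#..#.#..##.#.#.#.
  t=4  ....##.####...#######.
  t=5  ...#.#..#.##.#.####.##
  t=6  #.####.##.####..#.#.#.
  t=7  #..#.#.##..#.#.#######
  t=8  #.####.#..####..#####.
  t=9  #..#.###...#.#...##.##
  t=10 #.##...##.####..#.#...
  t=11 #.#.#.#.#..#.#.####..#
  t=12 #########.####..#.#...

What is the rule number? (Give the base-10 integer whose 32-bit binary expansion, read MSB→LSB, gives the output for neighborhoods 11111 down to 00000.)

  ##### -> #   bit 31 = 1  t=0,i=10
  ####. -> .   bit 30 = 0  t=0,i=12
  ###.# -> #   bit 29 = 1  t=1,i=11
  ###.. -> #   bit 28 = 1  t=0,i=13
  ##.## -> .   bit 27 = 0  t=2,i=19
  ##.#. -> #   bit 26 = 1  t=1,i=12
  ##..# -> .   bit 25 = 0  t=0,i=2
  ##... -> #   bit 24 = 1  t=0,i=18
  #.### -> .   bit 23 = 0  t=1,i=9
  #.##. -> #   bit 22 = 1  t=2,i=20
  #.#.# -> #   bit 21 = 1  t=3,i=16
  #.#.. -> #   bit 20 = 1  t=1,i=13
  #..## -> .   bit 19 = 0  t=0,i=15
  #..#. -> #   bit 18 = 1  t=0,i=3
  #...# -> .   bit 17 = 0  t=0,i=6
  #.... -> .   bit 16 = 0  t=0,i=19
  .#### -> #   bit 15 = 1  t=0,i=9
  .###. -> .   bit 14 = 0  t=1,i=10
  .##.# -> #   bit 13 = 1  t=2,i=18
  .##.. -> .   bit 12 = 0  t=0,i=1
  .#.## -> .   bit 11 = 0  t=1,i=8
  .#.#. -> #   bit 10 = 1  t=3,i=9
  .#..# -> .   bit 9 = 0  t=1,i=19
  .#... -> .   bit 8 = 0  t=0,i=5
  ..### -> .   bit 7 = 0  t=0,i=8
  ..##. -> .   bit 6 = 0  t=0,i=0
  ..#.# -> #   bit 5 = 1  t=1,i=7
  ..#.. -> #   bit 4 = 1  t=0,i=4
  ...## -> #   bit 3 = 1  t=0,i=7
  ...#. -> #   bit 2 = 1  t=1,i=17
  ....# -> .   bit 1 = 0  t=0,i=20
  ..... -> .   bit 0 = 0  t=4,i=1
  bits 10110101011101001010010000111100 = 3044320316

3044320316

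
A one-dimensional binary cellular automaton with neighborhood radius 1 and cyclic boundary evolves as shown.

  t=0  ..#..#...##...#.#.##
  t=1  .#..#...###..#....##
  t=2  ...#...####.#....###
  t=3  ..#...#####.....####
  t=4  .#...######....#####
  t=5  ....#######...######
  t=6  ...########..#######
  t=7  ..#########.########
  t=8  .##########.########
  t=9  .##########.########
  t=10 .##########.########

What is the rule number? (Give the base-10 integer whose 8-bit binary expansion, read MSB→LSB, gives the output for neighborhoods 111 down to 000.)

  nb ###: next=#  (t=1,i=9, bit7=1)
  nb ##.: next=#  (t=0,i=10, bit6=1)
  nb #.#: next=.  (t=0,i=15, bit5=0)
  nb #..: next=.  (t=0,i=0, bit4=0)
  nb .##: next=#  (t=0,i=9, bit3=1)
  nb .#.: next=.  (t=0,i=2, bit2=0)
  nb ..#: next=#  (t=0,i=1, bit1=1)
  nb ...: next=.  (t=0,i=7, bit0=0)
  bits 11001010 = 202

202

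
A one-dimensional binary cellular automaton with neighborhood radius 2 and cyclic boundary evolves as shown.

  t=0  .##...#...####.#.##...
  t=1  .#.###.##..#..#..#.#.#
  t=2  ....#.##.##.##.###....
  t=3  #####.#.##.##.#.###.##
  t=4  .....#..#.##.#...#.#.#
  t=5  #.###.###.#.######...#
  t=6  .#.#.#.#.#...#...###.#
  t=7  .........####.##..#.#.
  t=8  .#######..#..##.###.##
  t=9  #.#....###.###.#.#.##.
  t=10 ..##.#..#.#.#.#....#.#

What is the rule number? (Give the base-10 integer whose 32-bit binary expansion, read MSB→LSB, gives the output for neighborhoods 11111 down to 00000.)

526304103

  #####|.  b31=0 t=3,i=0
  ####.|.  b30=0 t=0,i=12
  ###.#|.  b29=0 t=0,i=13
  ###..|#  b28=1 t=2,i=17
  ##.##|#  b27=1 t=1,i=6
  ##.#.|#  b26=1 t=0,i=14
  ##..#|#  b25=1 t=1,i=9
  ##...|#  b24=1 t=0,i=3
  #.###|.  b23=0 t=1,i=3
  #.##.|#  b22=1 t=0,i=17
  #.#.#|.  b21=0 t=0,i=15
  #.#..|#  b20=1 t=4,i=13
  #..##|#  b19=1 t=8,i=12
  #..#.|#  b18=1 t=1,i=10
  #...#|#  b17=1 t=0,i=4
  #....|.  b16=0 t=0,i=20
  .####|#  b15=1 t=0,i=11
  .###.|#  b14=1 t=1,i=4
  .##.#|.  b13=0 t=2,i=7
  .##..|.  b12=0 t=0,i=2
  .#.##|.  b11=0 t=0,i=16
  .#.#.|.  b10=0 t=1,i=0
  .#..#|#  b9=1 t=1,i=12
  .#...|#  b8=1 t=0,i=7
  ..###|.  b7=0 t=0,i=10
  ..##.|#  b6=1 t=0,i=1
  ..#.#|#  b5=1 t=1,i=17
  ..#..|.  b4=0 t=0,i=6
  ...##|.  b3=0 t=0,i=0
  ...#.|#  b2=1 t=0,i=5
  ....#|#  b1=1 t=0,i=21
  .....|#  b0=1 t=2,i=0
  bits 00011111010111101100001101100111 = 526304103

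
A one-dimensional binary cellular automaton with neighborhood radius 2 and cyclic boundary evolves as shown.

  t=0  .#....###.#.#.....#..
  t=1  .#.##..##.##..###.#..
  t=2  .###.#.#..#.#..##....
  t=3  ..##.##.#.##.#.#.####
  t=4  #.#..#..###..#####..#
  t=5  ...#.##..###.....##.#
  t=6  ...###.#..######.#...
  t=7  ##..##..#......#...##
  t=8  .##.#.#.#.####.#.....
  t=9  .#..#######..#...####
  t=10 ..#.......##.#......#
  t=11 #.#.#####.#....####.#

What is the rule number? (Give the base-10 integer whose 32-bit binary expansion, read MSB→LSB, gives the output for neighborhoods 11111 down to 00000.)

  [31] ##### => .  t=4,i=15
  [30] ####. => .  t=3,i=19
  [29] ###.# => #  t=0,i=8
  [28] ###.. => #  t=3,i=20
  [27] ##.## => .  t=1,i=9
  [26] ##.#. => .  t=0,i=9
  [25] ##..# => #  t=1,i=5
  [24] ##... => #  t=2,i=17
  [23] #.### => #  t=3,i=17
  [22] #.##. => #  t=1,i=3
  [21] #.#.# => #  t=0,i=10
  [20] #.#.. => .  t=0,i=12
  [19] #..## => .  t=1,i=6
  [18] #..#. => .  t=2,i=9
  [17] #...# => .  t=0,i=20
  [16] #.... => #  t=0,i=3
  [15] .#### => .  t=3,i=18
  [14] .###. => #  t=0,i=7
  [13] .##.# => .  t=1,i=8
  [12] .##.. => .  t=1,i=4
  [11] .#.## => #  t=1,i=2
  [10] .#.#. => #  t=0,i=11
  [9] .#..# => #  t=2,i=8
  [8] .#... => .  t=0,i=2
  [7] ..### => .  t=0,i=6
  [6] ..##. => #  t=1,i=7
  [5] ..#.# => #  t=1,i=1
  [4] ..#.. => #  t=0,i=1
  [3] ...## => .  t=0,i=5
  [2] ...#. => .  t=0,i=0
  [1] ....# => #  t=0,i=4
  [0] ..... => #  t=0,i=15
  bits 00110011111000010100111001110011 = 870403699

870403699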